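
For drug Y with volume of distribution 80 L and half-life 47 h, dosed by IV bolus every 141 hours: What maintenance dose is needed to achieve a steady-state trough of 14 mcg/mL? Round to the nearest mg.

τ/t½ = 141/47 ≈ 3, so f = (1/2)^(141/47) ≈ 0.125000.
Cmin,ss = (D/Vd)·f/(1−f), so D = Cmin,ss·Vd·(1−f)/f.
D = 14 × 80 × (1−f)/f ≈ 14 × 80 × 7.00000 ≈ 7840.00 mg.

7840 mg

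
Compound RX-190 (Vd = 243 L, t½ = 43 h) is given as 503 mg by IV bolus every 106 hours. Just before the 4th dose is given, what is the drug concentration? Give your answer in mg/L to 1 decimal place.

f = (1/2)^(τ/t½) = (1/2)^(106/43) ≈ 0.1811.
C₀ = D/Vd = 503/243 ≈ 2.070 mg/L.
Before the 4th dose, 3 doses have been given. Superposition: Cmin = C₀·(f + f² + … + f^3).
≈ 2.070 × (0.1811 + 0.0328 + 0.0059) ≈ 2.070 × 0.2198 ≈ 0.455 mg/L.

0.5 mg/L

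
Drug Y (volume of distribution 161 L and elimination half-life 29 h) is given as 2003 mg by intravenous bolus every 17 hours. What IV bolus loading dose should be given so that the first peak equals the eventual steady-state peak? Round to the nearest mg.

5999 mg

f = (1/2)^(17/29) ≈ 0.666092; accumulation ratio R = 1/(1−f) ≈ 2.99484.
Loading dose to hit Cmax,ss on first dose: D_load = D_maint·R ≈ 2003 × 2.99484 ≈ 5998.66 mg.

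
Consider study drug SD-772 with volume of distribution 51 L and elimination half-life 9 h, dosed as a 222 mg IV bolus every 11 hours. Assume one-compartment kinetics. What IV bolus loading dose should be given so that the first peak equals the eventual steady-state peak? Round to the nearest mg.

f = (1/2)^(11/9) ≈ 0.428622; accumulation ratio R = 1/(1−f) ≈ 1.75015.
Loading dose to hit Cmax,ss on first dose: D_load = D_maint·R ≈ 222 × 1.75015 ≈ 388.53 mg.

389 mg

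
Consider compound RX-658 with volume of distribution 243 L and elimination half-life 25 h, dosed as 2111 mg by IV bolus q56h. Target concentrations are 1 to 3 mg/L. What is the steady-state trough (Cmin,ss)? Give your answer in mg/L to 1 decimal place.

τ/t½ = 56/25 ≈ 2.24, so fraction remaining f = (1/2)^(56/25) ≈ 0.2117.
Each bolus raises the concentration by D/Vd = 2111/243 ≈ 8.687 mg/L.
Steady-state trough Cmin,ss = C₀·f/(1−f) ≈ 8.687 × 0.2117/0.7883 ≈ 2.333 mg/L.
Trough 2.3 mg/L vs MEC 1 mg/L: adequate.

2.3 mg/L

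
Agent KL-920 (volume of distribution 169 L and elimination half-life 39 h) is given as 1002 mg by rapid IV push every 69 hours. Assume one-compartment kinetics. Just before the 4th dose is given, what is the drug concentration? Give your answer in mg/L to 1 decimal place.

f = (1/2)^(τ/t½) = (1/2)^(69/39) ≈ 0.2934.
C₀ = D/Vd = 1002/169 ≈ 5.929 mg/L.
Before the 4th dose, 3 doses have been given. Superposition: Cmin = C₀·(f + f² + … + f^3).
≈ 5.929 × (0.2934 + 0.0861 + 0.0253) ≈ 5.929 × 0.4048 ≈ 2.400 mg/L.

2.4 mg/L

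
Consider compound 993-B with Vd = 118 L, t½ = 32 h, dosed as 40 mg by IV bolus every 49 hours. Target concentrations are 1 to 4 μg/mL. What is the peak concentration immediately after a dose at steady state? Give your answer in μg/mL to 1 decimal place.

k = ln2/t½ = ln2/32 ≈ 0.021661 h⁻¹; fraction remaining f = e^(−kτ) = e^(−0.021661×49) ≈ 0.3460.
At steady state, accumulation factor R = 1/(1 − e^(−kτ)) ≈ 1.5291.
Each bolus raises the concentration by D/Vd = 40/118 ≈ 0.339 μg/mL.
Steady-state peak Cmax,ss = C₀·R ≈ 0.339 × 1.5291 ≈ 0.518 μg/mL.
Peak 0.5 μg/mL vs MTC 4 μg/mL: below toxic threshold.

0.5 μg/mL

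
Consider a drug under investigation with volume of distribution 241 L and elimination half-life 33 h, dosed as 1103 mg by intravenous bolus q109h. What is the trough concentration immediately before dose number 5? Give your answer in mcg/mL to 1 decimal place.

f = (1/2)^(τ/t½) = (1/2)^(109/33) ≈ 0.1013.
C₀ = D/Vd = 1103/241 ≈ 4.577 mcg/mL.
Before the 5th dose, 4 doses have been given. Superposition: Cmin = C₀·(f + f² + … + f^4).
≈ 4.577 × (0.1013 + 0.0103 + 0.0010 + 0.0001) ≈ 4.577 × 0.1127 ≈ 0.516 mcg/mL.

0.5 mcg/mL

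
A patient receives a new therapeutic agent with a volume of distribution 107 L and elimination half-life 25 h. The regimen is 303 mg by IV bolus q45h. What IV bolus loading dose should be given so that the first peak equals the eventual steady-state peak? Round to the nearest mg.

f = (1/2)^(45/25) ≈ 0.287175; accumulation ratio R = 1/(1−f) ≈ 1.40287.
Loading dose to hit Cmax,ss on first dose: D_load = D_maint·R ≈ 303 × 1.40287 ≈ 425.07 mg.

425 mg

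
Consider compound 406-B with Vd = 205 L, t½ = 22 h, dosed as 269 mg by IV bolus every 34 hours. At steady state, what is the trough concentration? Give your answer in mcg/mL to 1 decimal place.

0.7 mcg/mL

Over one 34-h interval, 34/22 ≈ 1.5455 half-lives elapse, leaving f ≈ 0.3426 of each dose.
Accumulation ratio R = 1/(1 − f) ≈ 1/0.6574 ≈ 1.5211.
Each bolus raises the concentration by D/Vd = 269/205 ≈ 1.312 mcg/mL.
Steady-state peak Cmax,ss = C₀·R ≈ 1.312 × 1.5211 ≈ 1.996 mcg/mL.
One interval later, Cmin,ss = Cmax,ss·e^(−kτ) ≈ 1.996 × 0.3426 ≈ 0.684 mcg/mL.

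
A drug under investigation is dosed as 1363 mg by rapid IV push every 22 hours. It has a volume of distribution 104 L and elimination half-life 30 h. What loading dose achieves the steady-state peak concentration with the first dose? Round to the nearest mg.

f = (1/2)^(22/30) ≈ 0.601513; accumulation ratio R = 1/(1−f) ≈ 2.50949.
Loading dose to hit Cmax,ss on first dose: D_load = D_maint·R ≈ 1363 × 2.50949 ≈ 3420.43 mg.

3420 mg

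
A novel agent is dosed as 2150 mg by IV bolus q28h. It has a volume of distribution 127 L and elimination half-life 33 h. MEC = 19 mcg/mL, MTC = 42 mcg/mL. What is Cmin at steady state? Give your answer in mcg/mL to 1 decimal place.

21.1 mcg/mL

Over one 28-h interval, 28/33 ≈ 0.84848 half-lives elapse, leaving f ≈ 0.5554 of each dose.
Accumulation ratio R = 1/(1 − f) ≈ 1/0.4446 ≈ 2.2492.
Each bolus raises the concentration by D/Vd = 2150/127 ≈ 16.929 mcg/mL.
Cmax,ss = C₀/(1 − f) ≈ 16.929/0.4446 ≈ 38.077 mcg/mL.
One interval later, Cmin,ss = Cmax,ss·e^(−kτ) ≈ 38.077 × 0.5554 ≈ 21.148 mcg/mL.
Trough 21.1 mcg/mL vs MEC 19 mcg/mL: adequate.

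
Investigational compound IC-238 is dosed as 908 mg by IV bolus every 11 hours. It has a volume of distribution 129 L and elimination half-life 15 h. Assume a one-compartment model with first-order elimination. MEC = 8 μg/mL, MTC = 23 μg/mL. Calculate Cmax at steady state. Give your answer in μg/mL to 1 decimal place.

k = ln2/t½ = ln2/15 ≈ 0.046210 h⁻¹; fraction remaining f = e^(−kτ) = e^(−0.046210×11) ≈ 0.6015.
Accumulation ratio R = 1/(1 − f) ≈ 1/0.3985 ≈ 2.5094.
Each bolus raises the concentration by D/Vd = 908/129 ≈ 7.039 μg/mL.
Steady-state peak Cmax,ss = C₀·R ≈ 7.039 × 2.5094 ≈ 17.664 μg/mL.
Peak 17.7 μg/mL vs MTC 23 μg/mL: below toxic threshold.

17.7 μg/mL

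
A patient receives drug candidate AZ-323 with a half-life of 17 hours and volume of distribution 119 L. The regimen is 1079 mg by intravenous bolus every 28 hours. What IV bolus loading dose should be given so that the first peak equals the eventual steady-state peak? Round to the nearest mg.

f = (1/2)^(28/17) ≈ 0.319290; accumulation ratio R = 1/(1−f) ≈ 1.46905.
Loading dose to hit Cmax,ss on first dose: D_load = D_maint·R ≈ 1079 × 1.46905 ≈ 1585.10 mg.

1585 mg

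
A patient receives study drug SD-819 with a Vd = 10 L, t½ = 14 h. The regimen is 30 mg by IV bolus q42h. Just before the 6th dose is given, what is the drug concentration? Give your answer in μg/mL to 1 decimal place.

0.4 μg/mL

f = (1/2)^(τ/t½) = (1/2)^(42/14) ≈ 0.1250.
C₀ = D/Vd = 30/10 ≈ 3.000 μg/mL.
Before the 6th dose, 5 doses have been given. Superposition: Cmin = C₀·(f + f² + … + f^5).
≈ 3.000 × (0.1250 + 0.0156 + 0.0020 + 0.0002 + 0.0000) ≈ 3.000 × 0.1428 ≈ 0.428 μg/mL.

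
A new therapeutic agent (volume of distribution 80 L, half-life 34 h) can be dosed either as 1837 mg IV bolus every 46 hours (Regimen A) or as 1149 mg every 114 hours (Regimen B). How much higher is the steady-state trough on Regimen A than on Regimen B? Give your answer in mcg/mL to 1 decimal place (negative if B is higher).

Regimen A: f = (1/2)^(46/34) ≈ 0.3915; Cmin,ss = (1837/80)·f/(1−f) ≈ 14.774 mcg/mL.
Regimen B: f = (1/2)^(114/34) ≈ 0.0979; Cmin,ss = (1149/80)·f/(1−f) ≈ 1.559 mcg/mL.
Difference ≈ 14.774 − 1.559 ≈ 13.215 mcg/mL.

13.2 mcg/mL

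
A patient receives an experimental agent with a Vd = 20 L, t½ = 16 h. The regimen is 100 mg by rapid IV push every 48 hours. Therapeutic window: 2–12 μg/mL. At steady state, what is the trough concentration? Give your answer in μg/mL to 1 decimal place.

τ = 48 h = 3 half-lives, so f = (1/2)^3 = 0.125.
Accumulation ratio R = 1/(1 − f) = 1/0.875 = 8/7.
Single-dose peak C₀ = D/Vd = 100/20 = 5 μg/mL.
Steady-state peak Cmax,ss = C₀·R = 5 × 8/7 ≈ 5.714 μg/mL.
Steady-state trough Cmin,ss = Cmax,ss·f ≈ 5.714 × 0.125 ≈ 0.714 μg/mL.
Trough 0.7 μg/mL vs MEC 2 μg/mL: subtherapeutic.

0.7 μg/mL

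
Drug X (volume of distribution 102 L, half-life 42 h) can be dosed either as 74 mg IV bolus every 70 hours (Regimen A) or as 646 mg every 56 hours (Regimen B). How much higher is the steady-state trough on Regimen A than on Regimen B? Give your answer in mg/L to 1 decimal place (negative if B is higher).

Regimen A: f = (1/2)^(70/42) ≈ 0.3150; Cmin,ss = (74/102)·f/(1−f) ≈ 0.334 mg/L.
Regimen B: f = (1/2)^(56/42) ≈ 0.3969; Cmin,ss = (646/102)·f/(1−f) ≈ 4.168 mg/L.
Difference ≈ 0.334 − 4.168 ≈ -3.834 mg/L.

-3.8 mg/L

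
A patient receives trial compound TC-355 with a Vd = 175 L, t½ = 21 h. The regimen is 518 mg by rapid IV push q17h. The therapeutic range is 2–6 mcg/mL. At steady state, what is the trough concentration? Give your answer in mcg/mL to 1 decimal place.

τ/t½ = 17/21 ≈ 0.80952, so fraction remaining f = (1/2)^(17/21) ≈ 0.5706.
Accumulation ratio R = 1/(1 − f) ≈ 1/0.4294 ≈ 2.3288.
Each bolus raises the concentration by D/Vd = 518/175 ≈ 2.960 mcg/mL.
Cmax,ss = C₀/(1 − f) ≈ 2.960/0.4294 ≈ 6.893 mcg/mL.
One interval later, Cmin,ss = Cmax,ss·e^(−kτ) ≈ 6.893 × 0.5706 ≈ 3.933 mcg/mL.
Trough 3.9 mcg/mL vs MEC 2 mcg/mL: adequate.

3.9 mcg/mL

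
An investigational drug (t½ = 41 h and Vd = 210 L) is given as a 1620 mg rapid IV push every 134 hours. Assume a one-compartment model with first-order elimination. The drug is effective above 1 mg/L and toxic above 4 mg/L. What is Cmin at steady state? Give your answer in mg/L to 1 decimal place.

k = ln2/t½ = ln2/41 ≈ 0.016906 h⁻¹; fraction remaining f = e^(−kτ) = e^(−0.016906×134) ≈ 0.1038.
Accumulation ratio R = 1/(1 − f) ≈ 1/0.8962 ≈ 1.1158.
Each bolus raises the concentration by D/Vd = 1620/210 ≈ 7.714 mg/L.
Steady-state peak Cmax,ss = C₀·R ≈ 7.714 × 1.1158 ≈ 8.607 mg/L.
Steady-state trough Cmin,ss = Cmax,ss·f ≈ 8.607 × 0.1038 ≈ 0.893 mg/L.
Trough 0.9 mg/L vs MEC 1 mg/L: subtherapeutic.

0.9 mg/L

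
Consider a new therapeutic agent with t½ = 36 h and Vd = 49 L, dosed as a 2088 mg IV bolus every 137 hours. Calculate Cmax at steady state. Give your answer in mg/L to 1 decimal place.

τ/t½ = 137/36 ≈ 3.8056, so fraction remaining f = (1/2)^(137/36) ≈ 0.0715.
Accumulation ratio R = 1/(1 − f) ≈ 1/0.9285 ≈ 1.0770.
Single-dose peak C₀ = D/Vd = 2088/49 ≈ 42.612 mg/L.
Cmax,ss = C₀/(1 − f) ≈ 42.612/0.9285 ≈ 45.893 mg/L.

45.9 mg/L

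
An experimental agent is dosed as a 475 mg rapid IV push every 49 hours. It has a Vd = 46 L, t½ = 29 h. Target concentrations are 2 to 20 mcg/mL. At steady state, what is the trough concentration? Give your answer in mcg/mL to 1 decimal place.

4.6 mcg/mL

Over one 49-h interval, 49/29 ≈ 1.6897 half-lives elapse, leaving f ≈ 0.3100 of each dose.
Accumulation ratio R = 1/(1 − f) ≈ 1/0.6900 ≈ 1.4493.
Each bolus raises the concentration by D/Vd = 475/46 ≈ 10.326 mcg/mL.
Steady-state peak Cmax,ss = C₀·R ≈ 10.326 × 1.4493 ≈ 14.965 mcg/mL.
One interval later, Cmin,ss = Cmax,ss·e^(−kτ) ≈ 14.965 × 0.3100 ≈ 4.639 mcg/mL.
Trough 4.6 mcg/mL vs MEC 2 mcg/mL: adequate.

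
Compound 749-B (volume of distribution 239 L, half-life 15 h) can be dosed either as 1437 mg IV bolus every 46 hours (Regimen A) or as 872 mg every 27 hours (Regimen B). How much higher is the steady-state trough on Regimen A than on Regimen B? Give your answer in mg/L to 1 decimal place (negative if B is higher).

Regimen A: f = (1/2)^(46/15) ≈ 0.1194; Cmin,ss = (1437/239)·f/(1−f) ≈ 0.815 mg/L.
Regimen B: f = (1/2)^(27/15) ≈ 0.2872; Cmin,ss = (872/239)·f/(1−f) ≈ 1.470 mg/L.
Difference ≈ 0.815 − 1.470 ≈ -0.655 mg/L.

-0.7 mg/L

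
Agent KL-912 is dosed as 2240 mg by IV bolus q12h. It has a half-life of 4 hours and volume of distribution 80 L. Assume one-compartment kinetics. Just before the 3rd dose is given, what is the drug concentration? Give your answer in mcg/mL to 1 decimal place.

3.9 mcg/mL

f = (1/2)^(τ/t½) = (1/2)^(12/4) ≈ 0.1250.
C₀ = D/Vd = 2240/80 ≈ 28.000 mcg/mL.
Before the 3rd dose, 2 doses have been given. Superposition: Cmin = C₀·(f + f²).
≈ 28.000 × (0.1250 + 0.0156) ≈ 28.000 × 0.1406 ≈ 3.937 mcg/mL.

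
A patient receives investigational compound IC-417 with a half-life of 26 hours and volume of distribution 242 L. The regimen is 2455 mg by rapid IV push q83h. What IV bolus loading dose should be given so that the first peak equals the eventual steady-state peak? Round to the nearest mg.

f = (1/2)^(83/26) ≈ 0.109401; accumulation ratio R = 1/(1−f) ≈ 1.12284.
Loading dose to hit Cmax,ss on first dose: D_load = D_maint·R ≈ 2455 × 1.12284 ≈ 2756.57 mg.

2757 mg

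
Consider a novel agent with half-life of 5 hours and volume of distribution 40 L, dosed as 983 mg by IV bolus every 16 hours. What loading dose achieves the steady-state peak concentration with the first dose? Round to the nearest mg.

1103 mg

f = (1/2)^(16/5) ≈ 0.108819; accumulation ratio R = 1/(1−f) ≈ 1.12211.
Loading dose to hit Cmax,ss on first dose: D_load = D_maint·R ≈ 983 × 1.12211 ≈ 1103.03 mg.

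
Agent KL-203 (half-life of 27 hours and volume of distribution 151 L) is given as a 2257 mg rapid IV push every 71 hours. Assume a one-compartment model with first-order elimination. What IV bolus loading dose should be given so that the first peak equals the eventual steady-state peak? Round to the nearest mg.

f = (1/2)^(71/27) ≈ 0.161586; accumulation ratio R = 1/(1−f) ≈ 1.19273.
Loading dose to hit Cmax,ss on first dose: D_load = D_maint·R ≈ 2257 × 1.19273 ≈ 2691.99 mg.

2692 mg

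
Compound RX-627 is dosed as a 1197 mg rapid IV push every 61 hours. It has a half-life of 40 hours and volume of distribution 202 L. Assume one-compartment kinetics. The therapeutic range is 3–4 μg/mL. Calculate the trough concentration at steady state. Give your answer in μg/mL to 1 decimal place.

3.2 μg/mL

k = ln2/t½ = ln2/40 ≈ 0.017329 h⁻¹; fraction remaining f = e^(−kτ) = e^(−0.017329×61) ≈ 0.3475.
Each bolus raises the concentration by D/Vd = 1197/202 ≈ 5.926 μg/mL.
Steady-state trough Cmin,ss = C₀·f/(1−f) ≈ 5.926 × 0.3475/0.6525 ≈ 3.156 μg/mL.
Trough 3.2 μg/mL vs MEC 3 μg/mL: adequate.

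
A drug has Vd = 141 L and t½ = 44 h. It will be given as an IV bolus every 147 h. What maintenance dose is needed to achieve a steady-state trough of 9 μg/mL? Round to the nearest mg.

τ/t½ = 147/44 ≈ 3.3409, so f = (1/2)^(147/44) ≈ 0.098693.
Cmin,ss = (D/Vd)·f/(1−f), so D = Cmin,ss·Vd·(1−f)/f.
D = 9 × 141 × (1−f)/f ≈ 9 × 141 × 9.13243 ≈ 11589.05 mg.

11589 mg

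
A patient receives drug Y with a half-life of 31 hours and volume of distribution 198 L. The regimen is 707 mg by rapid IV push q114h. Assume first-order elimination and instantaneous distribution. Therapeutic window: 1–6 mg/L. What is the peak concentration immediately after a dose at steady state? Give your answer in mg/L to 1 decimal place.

Over one 114-h interval, 114/31 ≈ 3.6774 half-lives elapse, leaving f ≈ 0.0782 of each dose.
At steady state, accumulation factor R = 1/(1 − e^(−kτ)) ≈ 1.0848.
Each bolus raises the concentration by D/Vd = 707/198 ≈ 3.571 mg/L.
Steady-state peak Cmax,ss = C₀·R ≈ 3.571 × 1.0848 ≈ 3.874 mg/L.
Peak 3.9 mg/L vs MTC 6 mg/L: below toxic threshold.

3.9 mg/L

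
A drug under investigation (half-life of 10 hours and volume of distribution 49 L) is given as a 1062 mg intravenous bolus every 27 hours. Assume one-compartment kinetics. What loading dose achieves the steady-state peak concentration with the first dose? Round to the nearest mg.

1255 mg

f = (1/2)^(27/10) ≈ 0.153893; accumulation ratio R = 1/(1−f) ≈ 1.18188.
Loading dose to hit Cmax,ss on first dose: D_load = D_maint·R ≈ 1062 × 1.18188 ≈ 1255.16 mg.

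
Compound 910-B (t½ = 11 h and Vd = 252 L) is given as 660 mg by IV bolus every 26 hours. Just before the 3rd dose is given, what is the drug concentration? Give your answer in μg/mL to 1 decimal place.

f = (1/2)^(τ/t½) = (1/2)^(26/11) ≈ 0.1943.
C₀ = D/Vd = 660/252 ≈ 2.619 μg/mL.
Before the 3rd dose, 2 doses have been given. Superposition: Cmin = C₀·(f + f²).
≈ 2.619 × (0.1943 + 0.0378) ≈ 2.619 × 0.2321 ≈ 0.608 μg/mL.

0.6 μg/mL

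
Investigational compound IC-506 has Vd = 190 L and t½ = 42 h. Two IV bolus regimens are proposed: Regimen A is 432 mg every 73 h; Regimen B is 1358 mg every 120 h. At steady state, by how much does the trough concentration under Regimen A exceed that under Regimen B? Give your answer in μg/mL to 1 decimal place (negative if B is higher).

-0.2 μg/mL

Regimen A: f = (1/2)^(73/42) ≈ 0.2998; Cmin,ss = (432/190)·f/(1−f) ≈ 0.974 μg/mL.
Regimen B: f = (1/2)^(120/42) ≈ 0.1380; Cmin,ss = (1358/190)·f/(1−f) ≈ 1.144 μg/mL.
Difference ≈ 0.974 − 1.144 ≈ -0.170 μg/mL.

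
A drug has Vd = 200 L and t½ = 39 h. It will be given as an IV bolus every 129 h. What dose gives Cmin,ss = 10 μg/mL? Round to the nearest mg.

17804 mg

τ/t½ = 129/39 ≈ 3.3077, so f = (1/2)^(129/39) ≈ 0.100992.
Cmin,ss = (D/Vd)·f/(1−f), so D = Cmin,ss·Vd·(1−f)/f.
D = 10 × 200 × (1−f)/f ≈ 10 × 200 × 8.90177 ≈ 17803.54 mg.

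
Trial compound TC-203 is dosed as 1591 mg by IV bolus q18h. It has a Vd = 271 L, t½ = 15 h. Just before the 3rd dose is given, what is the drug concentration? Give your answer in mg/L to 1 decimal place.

f = (1/2)^(τ/t½) = (1/2)^(18/15) ≈ 0.4353.
C₀ = D/Vd = 1591/271 ≈ 5.871 mg/L.
Before the 3rd dose, 2 doses have been given. Superposition: Cmin = C₀·(f + f²).
≈ 5.871 × (0.4353 + 0.1895) ≈ 5.871 × 0.6248 ≈ 3.668 mg/L.

3.7 mg/L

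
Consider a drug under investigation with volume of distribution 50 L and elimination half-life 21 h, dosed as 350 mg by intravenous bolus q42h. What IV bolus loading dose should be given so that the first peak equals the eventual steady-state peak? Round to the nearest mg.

f = (1/2)^(42/21) ≈ 0.250000; accumulation ratio R = 1/(1−f) ≈ 1.33333.
Loading dose to hit Cmax,ss on first dose: D_load = D_maint·R ≈ 350 × 1.33333 ≈ 466.67 mg.

467 mg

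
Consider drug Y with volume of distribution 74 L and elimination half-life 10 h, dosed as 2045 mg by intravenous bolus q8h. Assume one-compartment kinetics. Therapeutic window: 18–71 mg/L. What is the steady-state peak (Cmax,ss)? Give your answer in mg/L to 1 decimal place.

k = ln2/t½ = ln2/10 ≈ 0.069315 h⁻¹; fraction remaining f = e^(−kτ) = e^(−0.069315×8) ≈ 0.5743.
At steady state, accumulation factor R = 1/(1 − e^(−kτ)) ≈ 2.3491.
Each bolus raises the concentration by D/Vd = 2045/74 ≈ 27.635 mg/L.
Cmax,ss = C₀/(1 − f) ≈ 27.635/0.4257 ≈ 64.917 mg/L.
Peak 64.9 mg/L vs MTC 71 mg/L: below toxic threshold.

64.9 mg/L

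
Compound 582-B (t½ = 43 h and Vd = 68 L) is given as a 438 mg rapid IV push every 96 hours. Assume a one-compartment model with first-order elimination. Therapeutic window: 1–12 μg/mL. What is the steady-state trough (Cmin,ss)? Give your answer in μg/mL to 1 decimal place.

1.7 μg/mL

τ/t½ = 96/43 ≈ 2.2326, so fraction remaining f = (1/2)^(96/43) ≈ 0.2128.
Single-dose peak C₀ = D/Vd = 438/68 ≈ 6.441 μg/mL.
Steady-state trough Cmin,ss = C₀·f/(1−f) ≈ 6.441 × 0.2128/0.7872 ≈ 1.741 μg/mL.
Trough 1.7 μg/mL vs MEC 1 μg/mL: adequate.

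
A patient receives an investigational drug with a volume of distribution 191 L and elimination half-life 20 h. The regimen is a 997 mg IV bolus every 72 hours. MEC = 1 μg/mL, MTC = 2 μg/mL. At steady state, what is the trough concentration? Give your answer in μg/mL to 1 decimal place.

0.5 μg/mL

τ/t½ = 72/20 ≈ 3.6, so fraction remaining f = (1/2)^(72/20) ≈ 0.0825.
At steady state, accumulation factor R = 1/(1 − e^(−kτ)) ≈ 1.0899.
Single-dose peak C₀ = D/Vd = 997/191 ≈ 5.220 μg/mL.
Steady-state peak Cmax,ss = C₀·R ≈ 5.220 × 1.0899 ≈ 5.689 μg/mL.
One interval later, Cmin,ss = Cmax,ss·e^(−kτ) ≈ 5.689 × 0.0825 ≈ 0.469 μg/mL.
Trough 0.5 μg/mL vs MEC 1 μg/mL: subtherapeutic.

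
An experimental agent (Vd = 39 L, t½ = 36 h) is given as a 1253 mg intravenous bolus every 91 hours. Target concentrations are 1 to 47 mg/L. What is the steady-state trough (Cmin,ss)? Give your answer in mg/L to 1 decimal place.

6.7 mg/L

Over one 91-h interval, 91/36 ≈ 2.5278 half-lives elapse, leaving f ≈ 0.1734 of each dose.
Each bolus raises the concentration by D/Vd = 1253/39 ≈ 32.128 mg/L.
Steady-state trough Cmin,ss = C₀·f/(1−f) ≈ 32.128 × 0.1734/0.8266 ≈ 6.740 mg/L.
Trough 6.7 mg/L vs MEC 1 mg/L: adequate.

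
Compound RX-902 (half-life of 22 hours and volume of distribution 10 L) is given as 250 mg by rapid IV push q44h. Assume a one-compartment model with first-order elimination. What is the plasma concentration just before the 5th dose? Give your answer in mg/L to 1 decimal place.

8.3 mg/L

f = (1/2)^(τ/t½) = (1/2)^(44/22) ≈ 0.2500.
C₀ = D/Vd = 250/10 ≈ 25.000 mg/L.
Before the 5th dose, 4 doses have been given. Superposition: Cmin = C₀·(f + f² + … + f^4).
≈ 25.000 × (0.2500 + 0.0625 + 0.0156 + 0.0039) ≈ 25.000 × 0.3320 ≈ 8.300 mg/L.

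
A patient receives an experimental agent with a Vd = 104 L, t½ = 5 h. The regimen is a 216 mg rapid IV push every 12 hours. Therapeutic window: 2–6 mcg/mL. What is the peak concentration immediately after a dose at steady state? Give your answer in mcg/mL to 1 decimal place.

2.6 mcg/mL

τ/t½ = 12/5 ≈ 2.4, so fraction remaining f = (1/2)^(12/5) ≈ 0.1895.
At steady state, accumulation factor R = 1/(1 − e^(−kτ)) ≈ 1.2338.
Single-dose peak C₀ = D/Vd = 216/104 ≈ 2.077 mcg/mL.
Steady-state peak Cmax,ss = C₀·R ≈ 2.077 × 1.2338 ≈ 2.563 mcg/mL.
Peak 2.6 mcg/mL vs MTC 6 mcg/mL: below toxic threshold.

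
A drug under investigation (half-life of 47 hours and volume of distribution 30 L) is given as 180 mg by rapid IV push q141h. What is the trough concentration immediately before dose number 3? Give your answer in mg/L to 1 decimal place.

0.8 mg/L

f = (1/2)^(τ/t½) = (1/2)^(141/47) ≈ 0.1250.
C₀ = D/Vd = 180/30 ≈ 6.000 mg/L.
Before the 3rd dose, 2 doses have been given. Superposition: Cmin = C₀·(f + f²).
≈ 6.000 × (0.1250 + 0.0156) ≈ 6.000 × 0.1406 ≈ 0.844 mg/L.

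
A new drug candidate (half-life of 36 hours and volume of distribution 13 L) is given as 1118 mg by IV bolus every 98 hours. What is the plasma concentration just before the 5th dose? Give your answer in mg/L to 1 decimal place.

15.4 mg/L

f = (1/2)^(τ/t½) = (1/2)^(98/36) ≈ 0.1515.
C₀ = D/Vd = 1118/13 ≈ 86.000 mg/L.
Before the 5th dose, 4 doses have been given. Superposition: Cmin = C₀·(f + f² + … + f^4).
≈ 86.000 × (0.1515 + 0.0230 + 0.0035 + 0.0005) ≈ 86.000 × 0.1785 ≈ 15.351 mg/L.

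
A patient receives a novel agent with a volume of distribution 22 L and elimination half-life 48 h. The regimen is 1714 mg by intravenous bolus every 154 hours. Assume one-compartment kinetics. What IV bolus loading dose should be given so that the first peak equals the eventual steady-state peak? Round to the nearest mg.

1922 mg

f = (1/2)^(154/48) ≈ 0.108192; accumulation ratio R = 1/(1−f) ≈ 1.12132.
Loading dose to hit Cmax,ss on first dose: D_load = D_maint·R ≈ 1714 × 1.12132 ≈ 1921.94 mg.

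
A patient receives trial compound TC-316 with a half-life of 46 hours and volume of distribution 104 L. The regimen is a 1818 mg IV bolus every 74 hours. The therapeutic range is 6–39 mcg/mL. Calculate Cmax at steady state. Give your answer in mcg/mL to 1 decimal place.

k = ln2/t½ = ln2/46 ≈ 0.015068 h⁻¹; fraction remaining f = e^(−kτ) = e^(−0.015068×74) ≈ 0.3279.
Accumulation ratio R = 1/(1 − f) ≈ 1/0.6721 ≈ 1.4879.
Each bolus raises the concentration by D/Vd = 1818/104 ≈ 17.481 mcg/mL.
Steady-state peak Cmax,ss = C₀·R ≈ 17.481 × 1.4879 ≈ 26.010 mcg/mL.
Peak 26.0 mcg/mL vs MTC 39 mcg/mL: below toxic threshold.

26.0 mcg/mL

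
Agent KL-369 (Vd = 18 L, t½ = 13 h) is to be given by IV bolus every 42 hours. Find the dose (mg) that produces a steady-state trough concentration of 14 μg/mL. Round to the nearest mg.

2114 mg

τ/t½ = 42/13 ≈ 3.2308, so f = (1/2)^(42/13) ≈ 0.106523.
Cmin,ss = (D/Vd)·f/(1−f), so D = Cmin,ss·Vd·(1−f)/f.
D = 14 × 18 × (1−f)/f ≈ 14 × 18 × 8.38764 ≈ 2113.69 mg.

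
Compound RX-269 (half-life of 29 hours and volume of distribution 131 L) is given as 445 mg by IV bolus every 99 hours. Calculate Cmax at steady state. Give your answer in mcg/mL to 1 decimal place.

k = ln2/t½ = ln2/29 ≈ 0.023902 h⁻¹; fraction remaining f = e^(−kτ) = e^(−0.023902×99) ≈ 0.0938.
Accumulation ratio R = 1/(1 − f) ≈ 1/0.9062 ≈ 1.1035.
Each bolus raises the concentration by D/Vd = 445/131 ≈ 3.397 mcg/mL.
Steady-state peak Cmax,ss = C₀·R ≈ 3.397 × 1.1035 ≈ 3.749 mcg/mL.

3.7 mcg/mL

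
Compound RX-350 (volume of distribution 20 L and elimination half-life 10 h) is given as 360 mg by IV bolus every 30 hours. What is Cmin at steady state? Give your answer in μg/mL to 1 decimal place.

2.6 μg/mL

τ = 30 h = 3 half-lives, so f = (1/2)^3 = 0.125.
Accumulation ratio R = 1/(1 − f) = 1/0.875 = 8/7.
Single-dose peak C₀ = D/Vd = 360/20 = 18 μg/mL.
Steady-state peak Cmax,ss = C₀·R = 18 × 8/7 ≈ 20.571 μg/mL.
Steady-state trough Cmin,ss = Cmax,ss·f ≈ 20.571 × 0.125 ≈ 2.571 μg/mL.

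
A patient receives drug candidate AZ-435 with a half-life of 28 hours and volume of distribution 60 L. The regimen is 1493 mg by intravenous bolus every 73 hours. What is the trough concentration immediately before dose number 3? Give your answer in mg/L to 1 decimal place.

f = (1/2)^(τ/t½) = (1/2)^(73/28) ≈ 0.1641.
C₀ = D/Vd = 1493/60 ≈ 24.883 mg/L.
Before the 3rd dose, 2 doses have been given. Superposition: Cmin = C₀·(f + f²).
≈ 24.883 × (0.1641 + 0.0269) ≈ 24.883 × 0.1910 ≈ 4.753 mg/L.

4.8 mg/L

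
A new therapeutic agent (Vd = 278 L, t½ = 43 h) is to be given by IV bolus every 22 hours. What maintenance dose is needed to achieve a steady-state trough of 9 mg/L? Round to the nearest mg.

τ/t½ = 22/43 ≈ 0.51163, so f = (1/2)^(22/43) ≈ 0.701431.
Cmin,ss = (D/Vd)·f/(1−f), so D = Cmin,ss·Vd·(1−f)/f.
D = 9 × 278 × (1−f)/f ≈ 9 × 278 × 0.42566 ≈ 1065.00 mg.

1065 mg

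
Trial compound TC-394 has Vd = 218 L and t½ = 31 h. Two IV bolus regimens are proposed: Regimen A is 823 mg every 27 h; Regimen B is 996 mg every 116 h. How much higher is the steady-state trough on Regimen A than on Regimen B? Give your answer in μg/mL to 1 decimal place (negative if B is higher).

4.2 μg/mL

Regimen A: f = (1/2)^(27/31) ≈ 0.5468; Cmin,ss = (823/218)·f/(1−f) ≈ 4.555 μg/mL.
Regimen B: f = (1/2)^(116/31) ≈ 0.0747; Cmin,ss = (996/218)·f/(1−f) ≈ 0.369 μg/mL.
Difference ≈ 4.555 − 0.369 ≈ 4.186 μg/mL.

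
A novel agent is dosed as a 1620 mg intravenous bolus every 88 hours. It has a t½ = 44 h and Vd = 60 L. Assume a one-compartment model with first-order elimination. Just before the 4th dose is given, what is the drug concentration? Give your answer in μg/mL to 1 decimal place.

8.9 μg/mL

f = (1/2)^(τ/t½) = (1/2)^(88/44) ≈ 0.2500.
C₀ = D/Vd = 1620/60 ≈ 27.000 μg/mL.
Before the 4th dose, 3 doses have been given. Superposition: Cmin = C₀·(f + f² + … + f^3).
≈ 27.000 × (0.2500 + 0.0625 + 0.0156) ≈ 27.000 × 0.3281 ≈ 8.859 μg/mL.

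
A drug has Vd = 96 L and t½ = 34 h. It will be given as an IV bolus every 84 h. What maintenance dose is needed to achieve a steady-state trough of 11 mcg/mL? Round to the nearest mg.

4797 mg

τ/t½ = 84/34 ≈ 2.4706, so f = (1/2)^(84/34) ≈ 0.180418.
Cmin,ss = (D/Vd)·f/(1−f), so D = Cmin,ss·Vd·(1−f)/f.
D = 11 × 96 × (1−f)/f ≈ 11 × 96 × 4.54268 ≈ 4797.07 mg.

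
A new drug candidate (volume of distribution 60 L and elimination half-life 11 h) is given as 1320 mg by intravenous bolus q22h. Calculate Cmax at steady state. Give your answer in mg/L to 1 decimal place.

The dosing interval is 2 half-lives, so f = 2^(−2) = 0.25.
At steady state, R = 1/(1 − 0.25) = 4/3.
Single-dose peak C₀ = D/Vd = 1320/60 = 22 mg/L.
Steady-state peak Cmax,ss = C₀·R = 22 × 4/3 ≈ 29.333 mg/L.

29.3 mg/L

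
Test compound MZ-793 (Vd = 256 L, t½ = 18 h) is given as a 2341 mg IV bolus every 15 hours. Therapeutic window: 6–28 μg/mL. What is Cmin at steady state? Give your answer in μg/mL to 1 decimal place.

11.7 μg/mL

k = ln2/t½ = ln2/18 ≈ 0.038508 h⁻¹; fraction remaining f = e^(−kτ) = e^(−0.038508×15) ≈ 0.5612.
Single-dose peak C₀ = D/Vd = 2341/256 ≈ 9.145 μg/mL.
Steady-state trough Cmin,ss = C₀·f/(1−f) ≈ 9.145 × 0.5612/0.4388 ≈ 11.696 μg/mL.
Trough 11.7 μg/mL vs MEC 6 μg/mL: adequate.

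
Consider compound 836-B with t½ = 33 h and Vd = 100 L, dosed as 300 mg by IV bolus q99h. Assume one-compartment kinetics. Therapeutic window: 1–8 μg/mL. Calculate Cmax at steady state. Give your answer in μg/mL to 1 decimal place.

3.4 μg/mL

The dosing interval is 3 half-lives, so f = 2^(−3) = 0.125.
At steady state, R = 1/(1 − 0.125) = 8/7.
Single-dose peak C₀ = D/Vd = 300/100 = 3 μg/mL.
Steady-state peak Cmax,ss = C₀·R = 3 × 8/7 ≈ 3.429 μg/mL.
Peak 3.4 μg/mL vs MTC 8 μg/mL: below toxic threshold.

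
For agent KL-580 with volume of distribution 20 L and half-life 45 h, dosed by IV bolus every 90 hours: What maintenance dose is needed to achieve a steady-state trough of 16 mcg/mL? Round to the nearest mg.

τ/t½ = 90/45 ≈ 2, so f = (1/2)^(90/45) ≈ 0.250000.
Cmin,ss = (D/Vd)·f/(1−f), so D = Cmin,ss·Vd·(1−f)/f.
D = 16 × 20 × (1−f)/f ≈ 16 × 20 × 3.00000 ≈ 960.00 mg.

960 mg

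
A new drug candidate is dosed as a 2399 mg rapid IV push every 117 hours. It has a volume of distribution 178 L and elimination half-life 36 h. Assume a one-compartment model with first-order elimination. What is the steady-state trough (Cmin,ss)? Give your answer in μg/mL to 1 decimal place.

1.6 μg/mL

Over one 117-h interval, 117/36 ≈ 3.25 half-lives elapse, leaving f ≈ 0.1051 of each dose.
Accumulation ratio R = 1/(1 − f) ≈ 1/0.8949 ≈ 1.1174.
Each bolus raises the concentration by D/Vd = 2399/178 ≈ 13.478 μg/mL.
Cmax,ss = C₀/(1 − f) ≈ 13.478/0.8949 ≈ 15.061 μg/mL.
Steady-state trough Cmin,ss = Cmax,ss·f ≈ 15.061 × 0.1051 ≈ 1.583 μg/mL.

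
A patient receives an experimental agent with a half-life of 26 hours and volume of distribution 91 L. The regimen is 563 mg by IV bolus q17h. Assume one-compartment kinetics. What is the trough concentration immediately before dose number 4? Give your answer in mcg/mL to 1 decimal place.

8.0 mcg/mL

f = (1/2)^(τ/t½) = (1/2)^(17/26) ≈ 0.6356.
C₀ = D/Vd = 563/91 ≈ 6.187 mcg/mL.
Before the 4th dose, 3 doses have been given. Superposition: Cmin = C₀·(f + f² + … + f^3).
≈ 6.187 × (0.6356 + 0.4040 + 0.2568) ≈ 6.187 × 1.2964 ≈ 8.021 mcg/mL.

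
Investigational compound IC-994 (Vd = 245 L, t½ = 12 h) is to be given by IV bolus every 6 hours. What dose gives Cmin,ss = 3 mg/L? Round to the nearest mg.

τ/t½ = 6/12 ≈ 0.5, so f = (1/2)^(6/12) ≈ 0.707107.
Cmin,ss = (D/Vd)·f/(1−f), so D = Cmin,ss·Vd·(1−f)/f.
D = 3 × 245 × (1−f)/f ≈ 3 × 245 × 0.41421 ≈ 304.44 mg.

304 mg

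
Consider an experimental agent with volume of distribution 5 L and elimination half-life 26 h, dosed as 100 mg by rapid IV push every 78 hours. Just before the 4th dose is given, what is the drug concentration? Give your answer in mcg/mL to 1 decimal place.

2.9 mcg/mL

f = (1/2)^(τ/t½) = (1/2)^(78/26) ≈ 0.1250.
C₀ = D/Vd = 100/5 ≈ 20.000 mcg/mL.
Before the 4th dose, 3 doses have been given. Superposition: Cmin = C₀·(f + f² + … + f^3).
≈ 20.000 × (0.1250 + 0.0156 + 0.0020) ≈ 20.000 × 0.1426 ≈ 2.852 mcg/mL.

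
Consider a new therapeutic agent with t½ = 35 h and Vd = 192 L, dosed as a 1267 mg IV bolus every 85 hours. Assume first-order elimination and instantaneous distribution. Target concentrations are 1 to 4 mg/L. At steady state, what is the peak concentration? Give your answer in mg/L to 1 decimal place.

Over one 85-h interval, 85/35 ≈ 2.4286 half-lives elapse, leaving f ≈ 0.1857 of each dose.
Accumulation ratio R = 1/(1 − f) ≈ 1/0.8143 ≈ 1.2280.
Each bolus raises the concentration by D/Vd = 1267/192 ≈ 6.599 mg/L.
Steady-state peak Cmax,ss = C₀·R ≈ 6.599 × 1.2280 ≈ 8.104 mg/L.
Peak 8.1 mg/L vs MTC 4 mg/L: exceeds toxic threshold.

8.1 mg/L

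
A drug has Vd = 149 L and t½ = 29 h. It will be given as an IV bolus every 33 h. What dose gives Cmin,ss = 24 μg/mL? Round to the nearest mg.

τ/t½ = 33/29 ≈ 1.1379, so f = (1/2)^(33/29) ≈ 0.454411.
Cmin,ss = (D/Vd)·f/(1−f), so D = Cmin,ss·Vd·(1−f)/f.
D = 24 × 149 × (1−f)/f ≈ 24 × 149 × 1.20065 ≈ 4293.52 mg.

4294 mg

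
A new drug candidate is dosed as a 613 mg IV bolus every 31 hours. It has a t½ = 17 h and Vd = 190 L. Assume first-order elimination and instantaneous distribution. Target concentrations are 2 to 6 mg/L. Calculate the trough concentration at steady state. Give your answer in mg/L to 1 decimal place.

1.3 mg/L

τ/t½ = 31/17 ≈ 1.8235, so fraction remaining f = (1/2)^(31/17) ≈ 0.2825.
Accumulation ratio R = 1/(1 − f) ≈ 1/0.7175 ≈ 1.3937.
Each bolus raises the concentration by D/Vd = 613/190 ≈ 3.226 mg/L.
Steady-state peak Cmax,ss = C₀·R ≈ 3.226 × 1.3937 ≈ 4.496 mg/L.
Steady-state trough Cmin,ss = Cmax,ss·f ≈ 4.496 × 0.2825 ≈ 1.270 mg/L.
Trough 1.3 mg/L vs MEC 2 mg/L: subtherapeutic.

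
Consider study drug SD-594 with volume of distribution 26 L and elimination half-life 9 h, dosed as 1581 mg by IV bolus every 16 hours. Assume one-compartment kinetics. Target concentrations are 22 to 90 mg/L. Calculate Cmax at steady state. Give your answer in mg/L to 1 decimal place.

85.8 mg/L

k = ln2/t½ = ln2/9 ≈ 0.077016 h⁻¹; fraction remaining f = e^(−kτ) = e^(−0.077016×16) ≈ 0.2916.
At steady state, accumulation factor R = 1/(1 − e^(−kτ)) ≈ 1.4116.
Each bolus raises the concentration by D/Vd = 1581/26 ≈ 60.808 mg/L.
Steady-state peak Cmax,ss = C₀·R ≈ 60.808 × 1.4116 ≈ 85.837 mg/L.
Peak 85.8 mg/L vs MTC 90 mg/L: below toxic threshold.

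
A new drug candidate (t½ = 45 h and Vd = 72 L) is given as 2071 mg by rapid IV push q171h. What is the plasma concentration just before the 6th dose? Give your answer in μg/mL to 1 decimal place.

f = (1/2)^(τ/t½) = (1/2)^(171/45) ≈ 0.0718.
C₀ = D/Vd = 2071/72 ≈ 28.764 μg/mL.
Before the 6th dose, 5 doses have been given. Superposition: Cmin = C₀·(f + f² + … + f^5).
≈ 28.764 × (0.0718 + 0.0052 + 0.0004 + 0.0000 + 0.0000) ≈ 28.764 × 0.0774 ≈ 2.226 μg/mL.

2.2 μg/mL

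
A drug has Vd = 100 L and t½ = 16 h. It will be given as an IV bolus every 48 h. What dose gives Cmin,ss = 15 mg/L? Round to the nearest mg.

τ/t½ = 48/16 ≈ 3, so f = (1/2)^(48/16) ≈ 0.125000.
Cmin,ss = (D/Vd)·f/(1−f), so D = Cmin,ss·Vd·(1−f)/f.
D = 15 × 100 × (1−f)/f ≈ 15 × 100 × 7.00000 ≈ 10500.00 mg.

10500 mg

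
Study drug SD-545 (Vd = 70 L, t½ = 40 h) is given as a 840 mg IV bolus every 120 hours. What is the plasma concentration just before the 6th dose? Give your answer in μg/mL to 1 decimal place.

f = (1/2)^(τ/t½) = (1/2)^(120/40) ≈ 0.1250.
C₀ = D/Vd = 840/70 ≈ 12.000 μg/mL.
Before the 6th dose, 5 doses have been given. Superposition: Cmin = C₀·(f + f² + … + f^5).
≈ 12.000 × (0.1250 + 0.0156 + 0.0020 + 0.0002 + 0.0000) ≈ 12.000 × 0.1428 ≈ 1.714 μg/mL.

1.7 μg/mL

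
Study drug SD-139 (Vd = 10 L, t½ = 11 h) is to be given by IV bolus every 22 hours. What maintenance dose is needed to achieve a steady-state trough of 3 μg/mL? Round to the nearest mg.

τ/t½ = 22/11 ≈ 2, so f = (1/2)^(22/11) ≈ 0.250000.
Cmin,ss = (D/Vd)·f/(1−f), so D = Cmin,ss·Vd·(1−f)/f.
D = 3 × 10 × (1−f)/f ≈ 3 × 10 × 3.00000 ≈ 90.00 mg.

90 mg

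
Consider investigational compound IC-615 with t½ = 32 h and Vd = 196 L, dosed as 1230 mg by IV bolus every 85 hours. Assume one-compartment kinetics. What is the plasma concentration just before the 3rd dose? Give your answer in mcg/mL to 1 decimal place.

f = (1/2)^(τ/t½) = (1/2)^(85/32) ≈ 0.1586.
C₀ = D/Vd = 1230/196 ≈ 6.276 mcg/mL.
Before the 3rd dose, 2 doses have been given. Superposition: Cmin = C₀·(f + f²).
≈ 6.276 × (0.1586 + 0.0252) ≈ 6.276 × 0.1838 ≈ 1.154 mcg/mL.

1.2 mcg/mL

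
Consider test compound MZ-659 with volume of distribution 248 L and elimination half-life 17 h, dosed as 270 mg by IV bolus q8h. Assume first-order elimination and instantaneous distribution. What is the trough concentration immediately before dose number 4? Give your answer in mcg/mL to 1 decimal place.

1.8 mcg/mL

f = (1/2)^(τ/t½) = (1/2)^(8/17) ≈ 0.7217.
C₀ = D/Vd = 270/248 ≈ 1.089 mcg/mL.
Before the 4th dose, 3 doses have been given. Superposition: Cmin = C₀·(f + f² + … + f^3).
≈ 1.089 × (0.7217 + 0.5209 + 0.3759) ≈ 1.089 × 1.6185 ≈ 1.763 mcg/mL.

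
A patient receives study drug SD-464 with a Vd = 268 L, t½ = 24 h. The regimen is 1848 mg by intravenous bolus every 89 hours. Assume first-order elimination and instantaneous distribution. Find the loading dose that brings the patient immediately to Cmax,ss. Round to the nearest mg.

f = (1/2)^(89/24) ≈ 0.076503; accumulation ratio R = 1/(1−f) ≈ 1.08284.
Loading dose to hit Cmax,ss on first dose: D_load = D_maint·R ≈ 1848 × 1.08284 ≈ 2001.09 mg.

2001 mg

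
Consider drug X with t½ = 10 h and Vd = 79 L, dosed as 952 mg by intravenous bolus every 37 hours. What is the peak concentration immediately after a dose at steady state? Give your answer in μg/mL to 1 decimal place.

13.1 μg/mL

τ/t½ = 37/10 ≈ 3.7, so fraction remaining f = (1/2)^(37/10) ≈ 0.0769.
At steady state, accumulation factor R = 1/(1 − e^(−kτ)) ≈ 1.0833.
Each bolus raises the concentration by D/Vd = 952/79 ≈ 12.051 μg/mL.
Steady-state peak Cmax,ss = C₀·R ≈ 12.051 × 1.0833 ≈ 13.055 μg/mL.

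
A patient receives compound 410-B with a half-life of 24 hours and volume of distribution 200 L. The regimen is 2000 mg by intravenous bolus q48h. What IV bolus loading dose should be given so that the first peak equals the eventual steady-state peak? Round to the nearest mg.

f = (1/2)^(48/24) ≈ 0.250000; accumulation ratio R = 1/(1−f) ≈ 1.33333.
Loading dose to hit Cmax,ss on first dose: D_load = D_maint·R ≈ 2000 × 1.33333 ≈ 2666.66 mg.

2667 mg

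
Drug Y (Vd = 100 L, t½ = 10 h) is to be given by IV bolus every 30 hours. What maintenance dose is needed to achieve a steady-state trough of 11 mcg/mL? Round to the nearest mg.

τ/t½ = 30/10 ≈ 3, so f = (1/2)^(30/10) ≈ 0.125000.
Cmin,ss = (D/Vd)·f/(1−f), so D = Cmin,ss·Vd·(1−f)/f.
D = 11 × 100 × (1−f)/f ≈ 11 × 100 × 7.00000 ≈ 7700.00 mg.

7700 mg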